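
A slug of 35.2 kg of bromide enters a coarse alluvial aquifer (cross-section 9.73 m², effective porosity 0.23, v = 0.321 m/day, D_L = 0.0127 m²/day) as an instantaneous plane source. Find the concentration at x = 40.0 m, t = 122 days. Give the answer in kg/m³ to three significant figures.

3.18 kg/m³

For an instantaneous plane source, C(x,t) = M/(n_e·A·√(4πDt)) · exp(−(x−vt)²/(4Dt)), with n_e·A the pore (flow) area.
Plume center vt = 0.321 × 122 = 39.162 m, so the well at 40.0 m is 0.838 m downgradient of the peak.
√(4πDt) = 4.413 m, giving peak height M/(n_e·A·√(4πDt)) = 35.2/(0.23 × 9.73 × 4.413) = 3.564 kg/m³.
(x−vt)²/(4Dt) = (0.838)²/(4 × 0.0127 × 122) = 0.1133; exp(−0.1133) = 0.8929.
C = 3.564 × 0.8929 = 3.18 kg/m³.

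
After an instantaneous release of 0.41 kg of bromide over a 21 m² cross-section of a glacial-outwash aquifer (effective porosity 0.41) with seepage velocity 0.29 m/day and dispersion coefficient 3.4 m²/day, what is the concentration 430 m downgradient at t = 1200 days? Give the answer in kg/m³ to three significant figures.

0.000139 kg/m³

For an instantaneous plane source, C(x,t) = M/(n_e·A·√(4πDt)) · exp(−(x−vt)²/(4Dt)), with n_e·A the pore (flow) area.
Plume center vt = 0.29 × 1200 = 348 m, so the well at 430 m is 82 m downgradient of the peak.
√(4πDt) = 226.4 m, giving peak height M/(n_e·A·√(4πDt)) = 0.41/(0.41 × 21 × 226.4) = 0.0002103 kg/m³.
(x−vt)²/(4Dt) = (82)²/(4 × 3.4 × 1200) = 0.4120; exp(−0.4120) = 0.6623.
C = 0.0002103 × 0.6623 = 0.000139 kg/m³.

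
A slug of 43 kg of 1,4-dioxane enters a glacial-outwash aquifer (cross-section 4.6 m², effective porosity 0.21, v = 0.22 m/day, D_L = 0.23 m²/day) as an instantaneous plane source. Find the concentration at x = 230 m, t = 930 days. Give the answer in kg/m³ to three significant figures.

For an instantaneous plane source, C(x,t) = M/(n_e·A·√(4πDt)) · exp(−(x−vt)²/(4Dt)), with n_e·A the pore (flow) area.
Plume center vt = 0.22 × 930 = 204.6 m, so the well at 230 m is 25.4 m downgradient of the peak.
√(4πDt) = 51.85 m, giving peak height M/(n_e·A·√(4πDt)) = 43/(0.21 × 4.6 × 51.85) = 0.8585 kg/m³.
(x−vt)²/(4Dt) = (25.4)²/(4 × 0.23 × 930) = 0.7540; exp(−0.7540) = 0.4705.
C = 0.8585 × 0.4705 = 0.404 kg/m³.

0.404 kg/m³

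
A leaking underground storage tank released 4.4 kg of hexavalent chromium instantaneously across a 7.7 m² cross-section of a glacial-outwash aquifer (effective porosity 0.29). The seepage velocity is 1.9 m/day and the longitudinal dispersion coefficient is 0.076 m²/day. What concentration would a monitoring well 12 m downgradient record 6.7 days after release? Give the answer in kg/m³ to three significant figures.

For an instantaneous plane source, C(x,t) = M/(n_e·A·√(4πDt)) · exp(−(x−vt)²/(4Dt)), with n_e·A the pore (flow) area.
Plume center vt = 1.9 × 6.7 = 12.73 m, so the well at 12 m is 0.73 m upgradient of the peak.
√(4πDt) = 2.530 m, giving peak height M/(n_e·A·√(4πDt)) = 4.4/(0.29 × 7.7 × 2.530) = 0.7788 kg/m³.
(x−vt)²/(4Dt) = (-0.73)²/(4 × 0.076 × 6.7) = 0.2616; exp(−0.2616) = 0.7698.
C = 0.7788 × 0.7698 = 0.600 kg/m³.

0.600 kg/m³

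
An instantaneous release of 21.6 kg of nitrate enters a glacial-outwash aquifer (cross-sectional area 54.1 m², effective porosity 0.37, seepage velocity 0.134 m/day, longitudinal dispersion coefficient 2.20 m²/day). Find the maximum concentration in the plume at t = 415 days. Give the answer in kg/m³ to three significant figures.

The peak of an instantaneous 1D plume sits at x = vt; there the Gaussian factor is 1 and C_max = M/(n_e·A·√(4πDt)), where n_e·A is the pore area the mass is dissolved in.
√(4πDt) = √(4π × 2.20 × 415) = 107.1 m, so C_max = 21.6/(0.37 × 54.1 × 107.1) = 0.0101 kg/m³.

0.0101 kg/m³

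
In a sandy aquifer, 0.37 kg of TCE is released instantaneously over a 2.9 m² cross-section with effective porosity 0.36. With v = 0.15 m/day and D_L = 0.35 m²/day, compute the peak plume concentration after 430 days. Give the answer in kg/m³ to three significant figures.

0.00815 kg/m³

The peak of an instantaneous 1D plume sits at x = vt; there the Gaussian factor is 1 and C_max = M/(n_e·A·√(4πDt)), where n_e·A is the pore area the mass is dissolved in.
√(4πDt) = √(4π × 0.35 × 430) = 43.49 m, so C_max = 0.37/(0.36 × 2.9 × 43.49) = 0.00815 kg/m³.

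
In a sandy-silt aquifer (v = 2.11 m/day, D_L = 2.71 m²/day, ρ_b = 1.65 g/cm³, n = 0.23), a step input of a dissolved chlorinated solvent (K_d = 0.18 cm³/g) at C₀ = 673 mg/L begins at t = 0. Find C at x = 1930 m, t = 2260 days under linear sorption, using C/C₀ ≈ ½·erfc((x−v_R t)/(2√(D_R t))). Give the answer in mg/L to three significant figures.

660 mg/L

Retardation factor R = 1 + ρ_b·K_d/n = 1 + 1.65 × 0.18/0.23 = 2.291.
Sorption retards both mechanisms: v_R = v/R = 0.9210 m/day, D_R = D/R = 1.183 m²/day.
v_R·t = 0.9210 × 2260 = 2081.46 m; 2√(D_R t) = 103.4 m; argument = (1930 − 2081.46)/103.4 = -1.465.
C = C₀ × ½·erfc(-1.465) = 673 × 0.9809 = 660 mg/L.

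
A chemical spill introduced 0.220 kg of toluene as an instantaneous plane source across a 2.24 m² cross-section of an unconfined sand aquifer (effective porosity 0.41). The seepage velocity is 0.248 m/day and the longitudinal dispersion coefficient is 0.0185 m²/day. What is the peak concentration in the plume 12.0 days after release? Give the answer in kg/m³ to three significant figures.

0.143 kg/m³

The peak of an instantaneous 1D plume sits at x = vt; there the Gaussian factor is 1 and C_max = M/(n_e·A·√(4πDt)), where n_e·A is the pore area the mass is dissolved in.
√(4πDt) = √(4π × 0.0185 × 12.0) = 1.670 m, so C_max = 0.220/(0.41 × 2.24 × 1.670) = 0.143 kg/m³.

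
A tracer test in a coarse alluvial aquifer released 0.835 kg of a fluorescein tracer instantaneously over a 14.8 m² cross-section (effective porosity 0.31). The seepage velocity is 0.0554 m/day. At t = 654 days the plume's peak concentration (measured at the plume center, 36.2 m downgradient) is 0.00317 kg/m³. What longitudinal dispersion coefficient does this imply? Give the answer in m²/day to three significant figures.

0.401 m²/day

At the plume center C_max = M/(n_e·A·√(4πDt)), so D = M²/(4πt·(n_e·A·C_max)²).
n_e·A·C_max = 0.31 × 14.8 × 0.00317 = 0.01454 kg/m.
D = 0.835²/(4π × 654 × 0.01454²) = 0.401 m²/day.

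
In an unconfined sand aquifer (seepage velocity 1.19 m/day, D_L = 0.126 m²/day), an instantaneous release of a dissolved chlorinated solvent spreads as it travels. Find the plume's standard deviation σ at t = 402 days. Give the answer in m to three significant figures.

Dispersive spreading gives a Gaussian with σ² = 2Dt; advection only shifts the center.
σ = √(2 × 0.126 × 402) = 10.1 m.

10.1 m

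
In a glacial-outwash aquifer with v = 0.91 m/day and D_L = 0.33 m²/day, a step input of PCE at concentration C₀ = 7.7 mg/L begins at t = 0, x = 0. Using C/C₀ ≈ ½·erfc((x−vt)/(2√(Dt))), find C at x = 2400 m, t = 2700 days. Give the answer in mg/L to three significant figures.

For a continuous step input, C/C₀ ≈ ½·erfc((x−vt)/(2√(Dt))).
vt = 0.91 × 2700 = 2457 m and 2√(Dt) = 2√(0.33 × 2700) = 59.70 m.
Argument (x−vt)/(2√(Dt)) = (2400 − 2457)/59.70 = -0.9548; ½·erfc(-0.9548) = 0.9115.
C = 7.7 × 0.9115 = 7.02 mg/L.

7.02 mg/L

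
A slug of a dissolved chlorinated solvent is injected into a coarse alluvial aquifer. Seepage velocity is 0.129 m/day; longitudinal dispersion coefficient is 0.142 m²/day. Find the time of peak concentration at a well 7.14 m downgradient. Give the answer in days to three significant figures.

47.5 days

For the 1D instantaneous-source solution, setting ∂C/∂t = 0 at fixed x gives v²t² + 2Dt − x² = 0, so t = (√(D² + v²x²) − D)/v².
√(D² + v²x²) = √(0.142² + 0.129² × 7.14²) = 0.9319; v² = 0.016641.
t = (0.9319 − 0.142)/0.016641 = 47.5 days (vs. the pure-advection estimate x/v = 55.3 d).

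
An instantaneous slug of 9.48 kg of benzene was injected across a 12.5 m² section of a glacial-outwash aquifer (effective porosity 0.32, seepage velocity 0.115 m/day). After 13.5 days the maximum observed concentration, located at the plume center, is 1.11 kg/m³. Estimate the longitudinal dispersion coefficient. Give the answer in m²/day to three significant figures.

0.0269 m²/day

At the plume center C_max = M/(n_e·A·√(4πDt)), so D = M²/(4πt·(n_e·A·C_max)²).
n_e·A·C_max = 0.32 × 12.5 × 1.11 = 4.440 kg/m.
D = 9.48²/(4π × 13.5 × 4.440²) = 0.0269 m²/day.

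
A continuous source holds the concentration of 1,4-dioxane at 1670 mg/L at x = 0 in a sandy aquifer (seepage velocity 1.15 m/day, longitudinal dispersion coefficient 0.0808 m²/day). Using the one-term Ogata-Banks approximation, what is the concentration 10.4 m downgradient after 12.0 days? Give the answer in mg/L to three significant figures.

For a continuous step input, C/C₀ ≈ ½·erfc((x−vt)/(2√(Dt))).
vt = 1.15 × 12.0 = 13.8 m and 2√(Dt) = 2√(0.0808 × 12.0) = 1.969 m.
Argument (x−vt)/(2√(Dt)) = (10.4 − 13.8)/1.969 = -1.727; ½·erfc(-1.727) = 0.9927.
C = 1670 × 0.9927 = 1660 mg/L.

1660 mg/L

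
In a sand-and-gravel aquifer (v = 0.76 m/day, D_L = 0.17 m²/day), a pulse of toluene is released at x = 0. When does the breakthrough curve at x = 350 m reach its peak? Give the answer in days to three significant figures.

460 days

For the 1D instantaneous-source solution, setting ∂C/∂t = 0 at fixed x gives v²t² + 2Dt − x² = 0, so t = (√(D² + v²x²) − D)/v².
√(D² + v²x²) = √(0.17² + 0.76² × 350²) = 266.0; v² = 0.5776.
t = (266.0 − 0.17)/0.5776 = 460 days (vs. the pure-advection estimate x/v = 461 d).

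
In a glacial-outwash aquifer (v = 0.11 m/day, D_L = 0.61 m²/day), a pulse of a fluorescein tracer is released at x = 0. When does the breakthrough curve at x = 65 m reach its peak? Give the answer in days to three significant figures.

543 days

For the 1D instantaneous-source solution, setting ∂C/∂t = 0 at fixed x gives v²t² + 2Dt − x² = 0, so t = (√(D² + v²x²) − D)/v².
√(D² + v²x²) = √(0.61² + 0.11² × 65²) = 7.176; v² = 0.0121.
t = (7.176 − 0.61)/0.0121 = 543 days (vs. the pure-advection estimate x/v = 591 d).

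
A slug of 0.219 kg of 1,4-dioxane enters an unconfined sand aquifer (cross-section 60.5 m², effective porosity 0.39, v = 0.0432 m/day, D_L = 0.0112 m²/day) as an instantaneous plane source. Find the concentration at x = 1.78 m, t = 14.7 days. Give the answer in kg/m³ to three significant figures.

For an instantaneous plane source, C(x,t) = M/(n_e·A·√(4πDt)) · exp(−(x−vt)²/(4Dt)), with n_e·A the pore (flow) area.
Plume center vt = 0.0432 × 14.7 = 0.63504 m, so the well at 1.78 m is 1.14496 m downgradient of the peak.
√(4πDt) = 1.438 m, giving peak height M/(n_e·A·√(4πDt)) = 0.219/(0.39 × 60.5 × 1.438) = 0.006455 kg/m³.
(x−vt)²/(4Dt) = (1.14496)²/(4 × 0.0112 × 14.7) = 1.991; exp(−1.991) = 0.1366.
C = 0.006455 × 0.1366 = 0.000882 kg/m³.

0.000882 kg/m³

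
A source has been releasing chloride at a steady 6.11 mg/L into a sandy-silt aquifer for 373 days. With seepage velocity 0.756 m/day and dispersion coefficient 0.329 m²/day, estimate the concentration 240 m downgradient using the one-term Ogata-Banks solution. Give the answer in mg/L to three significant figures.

For a continuous step input, C/C₀ ≈ ½·erfc((x−vt)/(2√(Dt))).
vt = 0.756 × 373 = 281.988 m and 2√(Dt) = 2√(0.329 × 373) = 22.16 m.
Argument (x−vt)/(2√(Dt)) = (240 − 281.988)/22.16 = -1.895; ½·erfc(-1.895) = 0.9963.
C = 6.11 × 0.9963 = 6.09 mg/L.

6.09 mg/L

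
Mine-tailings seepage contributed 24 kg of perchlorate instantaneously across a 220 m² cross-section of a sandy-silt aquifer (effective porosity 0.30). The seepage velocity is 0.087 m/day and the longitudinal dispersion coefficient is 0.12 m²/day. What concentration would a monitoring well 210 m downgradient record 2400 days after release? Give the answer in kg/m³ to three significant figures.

0.00604 kg/m³

For an instantaneous plane source, C(x,t) = M/(n_e·A·√(4πDt)) · exp(−(x−vt)²/(4Dt)), with n_e·A the pore (flow) area.
Plume center vt = 0.087 × 2400 = 208.8 m, so the well at 210 m is 1.2 m downgradient of the peak.
√(4πDt) = 60.16 m, giving peak height M/(n_e·A·√(4πDt)) = 24/(0.30 × 220 × 60.16) = 0.006044 kg/m³.
(x−vt)²/(4Dt) = (1.2)²/(4 × 0.12 × 2400) = 0.001250; exp(−0.001250) = 0.9988.
C = 0.006044 × 0.9988 = 0.00604 kg/m³.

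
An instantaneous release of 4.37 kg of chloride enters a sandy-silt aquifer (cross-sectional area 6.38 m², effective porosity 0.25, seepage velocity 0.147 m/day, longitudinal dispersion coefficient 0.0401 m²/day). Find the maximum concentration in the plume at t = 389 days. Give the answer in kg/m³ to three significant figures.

0.196 kg/m³

The peak of an instantaneous 1D plume sits at x = vt; there the Gaussian factor is 1 and C_max = M/(n_e·A·√(4πDt)), where n_e·A is the pore area the mass is dissolved in.
√(4πDt) = √(4π × 0.0401 × 389) = 14.00 m, so C_max = 4.37/(0.25 × 6.38 × 14.00) = 0.196 kg/m³.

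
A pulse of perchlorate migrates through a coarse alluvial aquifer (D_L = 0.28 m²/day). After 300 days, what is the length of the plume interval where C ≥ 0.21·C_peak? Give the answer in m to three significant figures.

The plume is Gaussian with σ = √(2Dt) = √(2 × 0.28 × 300) = 12.96 m.
C/C_peak = exp(−Δx²/(2σ²)) = 0.21 ⇒ Δx = σ·√(−2 ln 0.21) = 12.96 × 1.767 = 22.90 m.
Width = 2Δx = 45.8 m.

45.8 m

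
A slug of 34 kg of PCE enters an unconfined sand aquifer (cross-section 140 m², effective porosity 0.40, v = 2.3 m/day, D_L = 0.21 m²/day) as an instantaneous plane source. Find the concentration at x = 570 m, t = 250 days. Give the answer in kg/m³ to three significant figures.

For an instantaneous plane source, C(x,t) = M/(n_e·A·√(4πDt)) · exp(−(x−vt)²/(4Dt)), with n_e·A the pore (flow) area.
Plume center vt = 2.3 × 250 = 575 m, so the well at 570 m is 5 m upgradient of the peak.
√(4πDt) = 25.69 m, giving peak height M/(n_e·A·√(4πDt)) = 34/(0.40 × 140 × 25.69) = 0.02363 kg/m³.
(x−vt)²/(4Dt) = (-5)²/(4 × 0.21 × 250) = 0.1190; exp(−0.1190) = 0.8878.
C = 0.02363 × 0.8878 = 0.0210 kg/m³.

0.0210 kg/m³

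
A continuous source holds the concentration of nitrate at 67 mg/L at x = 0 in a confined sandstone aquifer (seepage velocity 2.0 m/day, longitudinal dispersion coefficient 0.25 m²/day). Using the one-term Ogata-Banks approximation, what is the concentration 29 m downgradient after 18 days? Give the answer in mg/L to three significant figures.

For a continuous step input, C/C₀ ≈ ½·erfc((x−vt)/(2√(Dt))).
vt = 2.0 × 18 = 36 m and 2√(Dt) = 2√(0.25 × 18) = 4.243 m.
Argument (x−vt)/(2√(Dt)) = (29 − 36)/4.243 = -1.650; ½·erfc(-1.650) = 0.9902.
C = 67 × 0.9902 = 66.3 mg/L.

66.3 mg/L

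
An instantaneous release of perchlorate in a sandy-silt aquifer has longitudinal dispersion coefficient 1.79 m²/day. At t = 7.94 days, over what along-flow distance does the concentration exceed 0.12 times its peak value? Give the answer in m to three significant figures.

The plume is Gaussian with σ = √(2Dt) = √(2 × 1.79 × 7.94) = 5.332 m.
C/C_peak = exp(−Δx²/(2σ²)) = 0.12 ⇒ Δx = σ·√(−2 ln 0.12) = 5.332 × 2.059 = 10.98 m.
Width = 2Δx = 22.0 m.

22.0 m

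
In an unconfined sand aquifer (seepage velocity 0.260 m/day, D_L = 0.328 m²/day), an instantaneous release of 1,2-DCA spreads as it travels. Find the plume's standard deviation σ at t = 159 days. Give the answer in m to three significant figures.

Dispersive spreading gives a Gaussian with σ² = 2Dt; advection only shifts the center.
σ = √(2 × 0.328 × 159) = 10.2 m.

10.2 m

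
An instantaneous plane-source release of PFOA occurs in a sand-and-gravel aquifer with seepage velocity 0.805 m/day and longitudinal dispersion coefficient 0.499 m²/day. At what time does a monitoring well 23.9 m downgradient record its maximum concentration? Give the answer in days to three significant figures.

28.9 days

For the 1D instantaneous-source solution, setting ∂C/∂t = 0 at fixed x gives v²t² + 2Dt − x² = 0, so t = (√(D² + v²x²) − D)/v².
√(D² + v²x²) = √(0.499² + 0.805² × 23.9²) = 19.25; v² = 0.648025.
t = (19.25 − 0.499)/0.648025 = 28.9 days (vs. the pure-advection estimate x/v = 29.7 d).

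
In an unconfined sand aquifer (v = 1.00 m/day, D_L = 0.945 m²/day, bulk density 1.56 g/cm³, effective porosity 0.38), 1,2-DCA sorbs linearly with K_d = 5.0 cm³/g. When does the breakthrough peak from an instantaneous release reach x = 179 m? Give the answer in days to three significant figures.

3830 days

Retardation factor R = 1 + ρ_b·K_d/n = 1 + 1.56 × 5.0/0.38 = 21.53.
Sorption retards both mechanisms: v_R = v/R = 0.04645 m/day, D_R = D/R = 0.04389 m²/day.
Peak time from v_R²t² + 2D_R t − x² = 0: t = (√(D_R² + v_R²x²) − D_R)/v_R².
√(D_R² + v_R²x²) = √(0.04389² + 0.04645² × 179²) = 8.315; v_R² = 0.002158.
t = (8.315 − 0.04389)/0.002158 = 3830 days.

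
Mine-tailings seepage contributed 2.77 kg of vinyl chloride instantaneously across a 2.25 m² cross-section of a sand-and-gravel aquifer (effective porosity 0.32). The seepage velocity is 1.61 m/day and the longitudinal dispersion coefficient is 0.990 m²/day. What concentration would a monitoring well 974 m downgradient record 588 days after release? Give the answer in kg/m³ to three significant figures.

For an instantaneous plane source, C(x,t) = M/(n_e·A·√(4πDt)) · exp(−(x−vt)²/(4Dt)), with n_e·A the pore (flow) area.
Plume center vt = 1.61 × 588 = 946.68 m, so the well at 974 m is 27.32 m downgradient of the peak.
√(4πDt) = 85.53 m, giving peak height M/(n_e·A·√(4πDt)) = 2.77/(0.32 × 2.25 × 85.53) = 0.04498 kg/m³.
(x−vt)²/(4Dt) = (27.32)²/(4 × 0.990 × 588) = 0.3205; exp(−0.3205) = 0.7258.
C = 0.04498 × 0.7258 = 0.0326 kg/m³.

0.0326 kg/m³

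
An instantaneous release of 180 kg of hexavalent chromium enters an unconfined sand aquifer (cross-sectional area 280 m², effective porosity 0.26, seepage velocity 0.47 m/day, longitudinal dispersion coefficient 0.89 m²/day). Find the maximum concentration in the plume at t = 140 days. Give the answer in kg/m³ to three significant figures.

0.0625 kg/m³

The peak of an instantaneous 1D plume sits at x = vt; there the Gaussian factor is 1 and C_max = M/(n_e·A·√(4πDt)), where n_e·A is the pore area the mass is dissolved in.
√(4πDt) = √(4π × 0.89 × 140) = 39.57 m, so C_max = 180/(0.26 × 280 × 39.57) = 0.0625 kg/m³.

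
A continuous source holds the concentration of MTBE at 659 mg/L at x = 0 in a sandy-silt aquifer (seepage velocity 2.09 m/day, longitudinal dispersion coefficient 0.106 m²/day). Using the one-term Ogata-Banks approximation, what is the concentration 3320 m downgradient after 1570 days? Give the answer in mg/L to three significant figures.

For a continuous step input, C/C₀ ≈ ½·erfc((x−vt)/(2√(Dt))).
vt = 2.09 × 1570 = 3281.3 m and 2√(Dt) = 2√(0.106 × 1570) = 25.80 m.
Argument (x−vt)/(2√(Dt)) = (3320 − 3281.3)/25.80 = 1.500; ½·erfc(1.500) = 0.01695.
C = 659 × 0.01695 = 11.2 mg/L.

11.2 mg/L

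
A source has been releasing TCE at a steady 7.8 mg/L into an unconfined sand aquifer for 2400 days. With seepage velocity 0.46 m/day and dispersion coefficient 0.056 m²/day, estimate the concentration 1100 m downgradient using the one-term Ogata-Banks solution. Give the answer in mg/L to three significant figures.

4.65 mg/L

For a continuous step input, C/C₀ ≈ ½·erfc((x−vt)/(2√(Dt))).
vt = 0.46 × 2400 = 1104 m and 2√(Dt) = 2√(0.056 × 2400) = 23.19 m.
Argument (x−vt)/(2√(Dt)) = (1100 − 1104)/23.19 = -0.1725; ½·erfc(-0.1725) = 0.5964.
C = 7.8 × 0.5964 = 4.65 mg/L.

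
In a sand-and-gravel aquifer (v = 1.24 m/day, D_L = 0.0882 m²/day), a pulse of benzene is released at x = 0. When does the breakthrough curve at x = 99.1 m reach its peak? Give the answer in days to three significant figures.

79.9 days

For the 1D instantaneous-source solution, setting ∂C/∂t = 0 at fixed x gives v²t² + 2Dt − x² = 0, so t = (√(D² + v²x²) − D)/v².
√(D² + v²x²) = √(0.0882² + 1.24² × 99.1²) = 122.9; v² = 1.5376.
t = (122.9 − 0.0882)/1.5376 = 79.9 days (vs. the pure-advection estimate x/v = 79.9 d).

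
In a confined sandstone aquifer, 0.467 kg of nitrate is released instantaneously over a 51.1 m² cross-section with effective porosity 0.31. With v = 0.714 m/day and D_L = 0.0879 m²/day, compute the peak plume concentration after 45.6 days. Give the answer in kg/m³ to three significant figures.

The peak of an instantaneous 1D plume sits at x = vt; there the Gaussian factor is 1 and C_max = M/(n_e·A·√(4πDt)), where n_e·A is the pore area the mass is dissolved in.
√(4πDt) = √(4π × 0.0879 × 45.6) = 7.097 m, so C_max = 0.467/(0.31 × 51.1 × 7.097) = 0.00415 kg/m³.

0.00415 kg/m³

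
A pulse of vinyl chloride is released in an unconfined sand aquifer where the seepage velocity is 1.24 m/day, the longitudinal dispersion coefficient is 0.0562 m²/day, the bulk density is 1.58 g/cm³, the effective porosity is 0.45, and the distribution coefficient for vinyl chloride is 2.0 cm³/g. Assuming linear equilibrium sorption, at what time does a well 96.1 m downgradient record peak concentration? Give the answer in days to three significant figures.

Retardation factor R = 1 + ρ_b·K_d/n = 1 + 1.58 × 2.0/0.45 = 8.022.
Sorption retards both mechanisms: v_R = v/R = 0.1546 m/day, D_R = D/R = 0.007006 m²/day.
Peak time from v_R²t² + 2D_R t − x² = 0: t = (√(D_R² + v_R²x²) − D_R)/v_R².
√(D_R² + v_R²x²) = √(0.007006² + 0.1546² × 96.1²) = 14.86; v_R² = 0.02390.
t = (14.86 − 0.007006)/0.02390 = 621 days.

621 days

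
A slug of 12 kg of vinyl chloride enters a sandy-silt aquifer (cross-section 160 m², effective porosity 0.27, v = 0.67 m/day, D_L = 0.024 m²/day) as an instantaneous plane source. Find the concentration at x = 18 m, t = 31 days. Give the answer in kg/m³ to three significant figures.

0.00690 kg/m³

For an instantaneous plane source, C(x,t) = M/(n_e·A·√(4πDt)) · exp(−(x−vt)²/(4Dt)), with n_e·A the pore (flow) area.
Plume center vt = 0.67 × 31 = 20.77 m, so the well at 18 m is 2.77 m upgradient of the peak.
√(4πDt) = 3.058 m, giving peak height M/(n_e·A·√(4πDt)) = 12/(0.27 × 160 × 3.058) = 0.09084 kg/m³.
(x−vt)²/(4Dt) = (-2.77)²/(4 × 0.024 × 31) = 2.578; exp(−2.578) = 0.07593.
C = 0.09084 × 0.07593 = 0.00690 kg/m³.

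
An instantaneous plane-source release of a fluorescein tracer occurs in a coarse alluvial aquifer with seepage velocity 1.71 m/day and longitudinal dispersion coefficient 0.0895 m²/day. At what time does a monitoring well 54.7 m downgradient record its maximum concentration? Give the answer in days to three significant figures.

32.0 days

For the 1D instantaneous-source solution, setting ∂C/∂t = 0 at fixed x gives v²t² + 2Dt − x² = 0, so t = (√(D² + v²x²) − D)/v².
√(D² + v²x²) = √(0.0895² + 1.71² × 54.7²) = 93.54; v² = 2.9241.
t = (93.54 − 0.0895)/2.9241 = 32.0 days (vs. the pure-advection estimate x/v = 32.0 d).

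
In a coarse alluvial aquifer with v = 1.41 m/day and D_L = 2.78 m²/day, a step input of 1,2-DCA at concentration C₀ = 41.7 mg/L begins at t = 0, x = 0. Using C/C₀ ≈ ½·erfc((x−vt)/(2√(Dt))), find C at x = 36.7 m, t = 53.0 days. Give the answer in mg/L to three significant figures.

For a continuous step input, C/C₀ ≈ ½·erfc((x−vt)/(2√(Dt))).
vt = 1.41 × 53.0 = 74.73 m and 2√(Dt) = 2√(2.78 × 53.0) = 24.28 m.
Argument (x−vt)/(2√(Dt)) = (36.7 − 74.73)/24.28 = -1.566; ½·erfc(-1.566) = 0.9866.
C = 41.7 × 0.9866 = 41.1 mg/L.

41.1 mg/L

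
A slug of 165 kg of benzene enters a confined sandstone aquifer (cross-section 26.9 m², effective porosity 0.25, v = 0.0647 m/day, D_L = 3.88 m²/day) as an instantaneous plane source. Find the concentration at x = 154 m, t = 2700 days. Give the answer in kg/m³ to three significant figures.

For an instantaneous plane source, C(x,t) = M/(n_e·A·√(4πDt)) · exp(−(x−vt)²/(4Dt)), with n_e·A the pore (flow) area.
Plume center vt = 0.0647 × 2700 = 174.69 m, so the well at 154 m is 20.69 m upgradient of the peak.
√(4πDt) = 362.8 m, giving peak height M/(n_e·A·√(4πDt)) = 165/(0.25 × 26.9 × 362.8) = 0.06763 kg/m³.
(x−vt)²/(4Dt) = (-20.69)²/(4 × 3.88 × 2700) = 0.01022; exp(−0.01022) = 0.9898.
C = 0.06763 × 0.9898 = 0.0669 kg/m³.

0.0669 kg/m³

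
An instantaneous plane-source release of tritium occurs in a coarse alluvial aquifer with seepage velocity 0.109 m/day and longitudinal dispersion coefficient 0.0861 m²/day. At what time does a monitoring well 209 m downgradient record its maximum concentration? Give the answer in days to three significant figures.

For the 1D instantaneous-source solution, setting ∂C/∂t = 0 at fixed x gives v²t² + 2Dt − x² = 0, so t = (√(D² + v²x²) − D)/v².
√(D² + v²x²) = √(0.0861² + 0.109² × 209²) = 22.78; v² = 0.011881.
t = (22.78 − 0.0861)/0.011881 = 1910 days (vs. the pure-advection estimate x/v = 1920 d).

1910 days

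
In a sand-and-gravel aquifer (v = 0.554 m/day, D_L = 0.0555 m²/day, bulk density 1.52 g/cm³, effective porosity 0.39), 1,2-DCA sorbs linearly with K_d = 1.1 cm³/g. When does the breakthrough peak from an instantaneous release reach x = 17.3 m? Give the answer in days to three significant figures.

Retardation factor R = 1 + ρ_b·K_d/n = 1 + 1.52 × 1.1/0.39 = 5.287.
Sorption retards both mechanisms: v_R = v/R = 0.1048 m/day, D_R = D/R = 0.01050 m²/day.
Peak time from v_R²t² + 2D_R t − x² = 0: t = (√(D_R² + v_R²x²) − D_R)/v_R².
√(D_R² + v_R²x²) = √(0.01050² + 0.1048² × 17.3²) = 1.813; v_R² = 0.01098.
t = (1.813 − 0.01050)/0.01098 = 164 days.

164 days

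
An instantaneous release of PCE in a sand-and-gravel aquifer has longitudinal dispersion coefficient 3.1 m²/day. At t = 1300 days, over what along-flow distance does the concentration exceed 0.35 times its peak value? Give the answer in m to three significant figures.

The plume is Gaussian with σ = √(2Dt) = √(2 × 3.1 × 1300) = 89.78 m.
C/C_peak = exp(−Δx²/(2σ²)) = 0.35 ⇒ Δx = σ·√(−2 ln 0.35) = 89.78 × 1.449 = 130.1 m.
Width = 2Δx = 260 m.

260 m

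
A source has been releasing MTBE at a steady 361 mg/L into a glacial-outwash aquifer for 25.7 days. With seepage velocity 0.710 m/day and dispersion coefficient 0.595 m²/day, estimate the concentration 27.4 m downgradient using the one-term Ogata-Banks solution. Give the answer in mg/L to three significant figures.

For a continuous step input, C/C₀ ≈ ½·erfc((x−vt)/(2√(Dt))).
vt = 0.710 × 25.7 = 18.247 m and 2√(Dt) = 2√(0.595 × 25.7) = 7.821 m.
Argument (x−vt)/(2√(Dt)) = (27.4 − 18.247)/7.821 = 1.170; ½·erfc(1.170) = 0.04900.
C = 361 × 0.04900 = 17.7 mg/L.

17.7 mg/L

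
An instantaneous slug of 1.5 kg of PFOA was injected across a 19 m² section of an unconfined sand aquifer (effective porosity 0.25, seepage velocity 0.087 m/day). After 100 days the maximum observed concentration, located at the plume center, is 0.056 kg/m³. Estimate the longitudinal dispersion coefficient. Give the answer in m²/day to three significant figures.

0.0253 m²/day

At the plume center C_max = M/(n_e·A·√(4πDt)), so D = M²/(4πt·(n_e·A·C_max)²).
n_e·A·C_max = 0.25 × 19 × 0.056 = 0.2660 kg/m.
D = 1.5²/(4π × 100 × 0.2660²) = 0.0253 m²/day.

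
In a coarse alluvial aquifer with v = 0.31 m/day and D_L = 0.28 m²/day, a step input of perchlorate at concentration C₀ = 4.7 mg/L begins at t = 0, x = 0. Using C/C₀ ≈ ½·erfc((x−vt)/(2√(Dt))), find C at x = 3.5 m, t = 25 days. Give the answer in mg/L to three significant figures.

For a continuous step input, C/C₀ ≈ ½·erfc((x−vt)/(2√(Dt))).
vt = 0.31 × 25 = 7.75 m and 2√(Dt) = 2√(0.28 × 25) = 5.292 m.
Argument (x−vt)/(2√(Dt)) = (3.5 − 7.75)/5.292 = -0.8031; ½·erfc(-0.8031) = 0.8720.
C = 4.7 × 0.8720 = 4.10 mg/L.

4.10 mg/L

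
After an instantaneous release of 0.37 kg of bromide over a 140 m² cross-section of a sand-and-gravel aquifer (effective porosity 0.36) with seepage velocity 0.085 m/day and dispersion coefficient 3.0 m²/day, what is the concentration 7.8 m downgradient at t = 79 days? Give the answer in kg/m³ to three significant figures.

For an instantaneous plane source, C(x,t) = M/(n_e·A·√(4πDt)) · exp(−(x−vt)²/(4Dt)), with n_e·A the pore (flow) area.
Plume center vt = 0.085 × 79 = 6.715 m, so the well at 7.8 m is 1.085 m downgradient of the peak.
√(4πDt) = 54.57 m, giving peak height M/(n_e·A·√(4πDt)) = 0.37/(0.36 × 140 × 54.57) = 0.0001345 kg/m³.
(x−vt)²/(4Dt) = (1.085)²/(4 × 3.0 × 79) = 0.001242; exp(−0.001242) = 0.9988.
C = 0.0001345 × 0.9988 = 0.000134 kg/m³.

0.000134 kg/m³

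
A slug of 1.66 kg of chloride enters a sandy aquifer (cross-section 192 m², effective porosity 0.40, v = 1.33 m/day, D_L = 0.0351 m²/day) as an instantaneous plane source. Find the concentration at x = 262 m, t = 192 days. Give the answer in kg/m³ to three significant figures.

For an instantaneous plane source, C(x,t) = M/(n_e·A·√(4πDt)) · exp(−(x−vt)²/(4Dt)), with n_e·A the pore (flow) area.
Plume center vt = 1.33 × 192 = 255.36 m, so the well at 262 m is 6.64 m downgradient of the peak.
√(4πDt) = 9.203 m, giving peak height M/(n_e·A·√(4πDt)) = 1.66/(0.40 × 192 × 9.203) = 0.002349 kg/m³.
(x−vt)²/(4Dt) = (6.64)²/(4 × 0.0351 × 192) = 1.636; exp(−1.636) = 0.1948.
C = 0.002349 × 0.1948 = 0.000458 kg/m³.

0.000458 kg/m³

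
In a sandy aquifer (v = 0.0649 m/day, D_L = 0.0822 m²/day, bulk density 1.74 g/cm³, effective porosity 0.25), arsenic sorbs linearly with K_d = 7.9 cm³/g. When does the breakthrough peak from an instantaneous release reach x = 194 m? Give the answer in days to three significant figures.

166000 days

Retardation factor R = 1 + ρ_b·K_d/n = 1 + 1.74 × 7.9/0.25 = 55.98.
Sorption retards both mechanisms: v_R = v/R = 0.001159 m/day, D_R = D/R = 0.001468 m²/day.
Peak time from v_R²t² + 2D_R t − x² = 0: t = (√(D_R² + v_R²x²) − D_R)/v_R².
√(D_R² + v_R²x²) = √(0.001468² + 0.001159² × 194²) = 0.2249; v_R² = 1.343e-06.
t = (0.2249 − 0.001468)/1.343e-06 = 166000 days.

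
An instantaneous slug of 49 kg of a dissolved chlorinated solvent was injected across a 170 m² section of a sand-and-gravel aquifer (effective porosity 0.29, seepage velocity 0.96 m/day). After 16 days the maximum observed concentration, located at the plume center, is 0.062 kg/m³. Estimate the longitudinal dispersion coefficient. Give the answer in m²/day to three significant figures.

1.28 m²/day

At the plume center C_max = M/(n_e·A·√(4πDt)), so D = M²/(4πt·(n_e·A·C_max)²).
n_e·A·C_max = 0.29 × 170 × 0.062 = 3.057 kg/m.
D = 49²/(4π × 16 × 3.057²) = 1.28 m²/day.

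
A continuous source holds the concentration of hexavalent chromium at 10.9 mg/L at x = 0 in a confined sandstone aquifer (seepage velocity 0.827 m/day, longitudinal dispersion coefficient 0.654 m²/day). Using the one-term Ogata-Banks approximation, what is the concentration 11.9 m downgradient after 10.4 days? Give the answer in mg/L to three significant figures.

For a continuous step input, C/C₀ ≈ ½·erfc((x−vt)/(2√(Dt))).
vt = 0.827 × 10.4 = 8.6008 m and 2√(Dt) = 2√(0.654 × 10.4) = 5.216 m.
Argument (x−vt)/(2√(Dt)) = (11.9 − 8.6008)/5.216 = 0.6325; ½·erfc(0.6325) = 0.1855.
C = 10.9 × 0.1855 = 2.02 mg/L.

2.02 mg/L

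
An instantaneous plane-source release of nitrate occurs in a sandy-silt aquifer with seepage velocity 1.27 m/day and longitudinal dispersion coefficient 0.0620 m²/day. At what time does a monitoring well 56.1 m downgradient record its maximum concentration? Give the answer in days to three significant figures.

44.1 days

For the 1D instantaneous-source solution, setting ∂C/∂t = 0 at fixed x gives v²t² + 2Dt − x² = 0, so t = (√(D² + v²x²) − D)/v².
√(D² + v²x²) = √(0.0620² + 1.27² × 56.1²) = 71.25; v² = 1.6129.
t = (71.25 − 0.0620)/1.6129 = 44.1 days (vs. the pure-advection estimate x/v = 44.2 d).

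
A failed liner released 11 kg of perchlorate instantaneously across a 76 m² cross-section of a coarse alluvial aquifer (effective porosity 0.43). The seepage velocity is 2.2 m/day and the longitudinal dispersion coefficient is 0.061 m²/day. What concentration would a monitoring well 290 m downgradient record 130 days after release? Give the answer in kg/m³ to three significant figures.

0.0204 kg/m³

For an instantaneous plane source, C(x,t) = M/(n_e·A·√(4πDt)) · exp(−(x−vt)²/(4Dt)), with n_e·A the pore (flow) area.
Plume center vt = 2.2 × 130 = 286 m, so the well at 290 m is 4 m downgradient of the peak.
√(4πDt) = 9.983 m, giving peak height M/(n_e·A·√(4πDt)) = 11/(0.43 × 76 × 9.983) = 0.03372 kg/m³.
(x−vt)²/(4Dt) = (4)²/(4 × 0.061 × 130) = 0.5044; exp(−0.5044) = 0.6039.
C = 0.03372 × 0.6039 = 0.0204 kg/m³.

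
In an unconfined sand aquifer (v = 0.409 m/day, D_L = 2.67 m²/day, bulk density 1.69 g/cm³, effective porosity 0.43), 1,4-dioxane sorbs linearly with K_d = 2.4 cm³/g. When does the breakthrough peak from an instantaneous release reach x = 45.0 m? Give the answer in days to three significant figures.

993 days

Retardation factor R = 1 + ρ_b·K_d/n = 1 + 1.69 × 2.4/0.43 = 10.43.
Sorption retards both mechanisms: v_R = v/R = 0.03921 m/day, D_R = D/R = 0.2560 m²/day.
Peak time from v_R²t² + 2D_R t − x² = 0: t = (√(D_R² + v_R²x²) − D_R)/v_R².
√(D_R² + v_R²x²) = √(0.2560² + 0.03921² × 45.0²) = 1.783; v_R² = 0.001537.
t = (1.783 − 0.2560)/0.001537 = 993 days.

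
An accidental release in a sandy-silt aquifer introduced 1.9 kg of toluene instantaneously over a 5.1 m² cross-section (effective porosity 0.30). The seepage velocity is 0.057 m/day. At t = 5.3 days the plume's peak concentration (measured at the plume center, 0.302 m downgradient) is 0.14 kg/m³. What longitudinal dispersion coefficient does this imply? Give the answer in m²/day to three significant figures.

1.18 m²/day

At the plume center C_max = M/(n_e·A·√(4πDt)), so D = M²/(4πt·(n_e·A·C_max)²).
n_e·A·C_max = 0.30 × 5.1 × 0.14 = 0.2142 kg/m.
D = 1.9²/(4π × 5.3 × 0.2142²) = 1.18 m²/day.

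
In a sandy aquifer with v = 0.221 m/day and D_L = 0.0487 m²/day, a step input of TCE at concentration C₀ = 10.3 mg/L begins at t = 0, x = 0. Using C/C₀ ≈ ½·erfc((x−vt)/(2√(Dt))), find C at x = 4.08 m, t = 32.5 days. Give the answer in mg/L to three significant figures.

For a continuous step input, C/C₀ ≈ ½·erfc((x−vt)/(2√(Dt))).
vt = 0.221 × 32.5 = 7.1825 m and 2√(Dt) = 2√(0.0487 × 32.5) = 2.516 m.
Argument (x−vt)/(2√(Dt)) = (4.08 − 7.1825)/2.516 = -1.233; ½·erfc(-1.233) = 0.9594.
C = 10.3 × 0.9594 = 9.88 mg/L.

9.88 mg/L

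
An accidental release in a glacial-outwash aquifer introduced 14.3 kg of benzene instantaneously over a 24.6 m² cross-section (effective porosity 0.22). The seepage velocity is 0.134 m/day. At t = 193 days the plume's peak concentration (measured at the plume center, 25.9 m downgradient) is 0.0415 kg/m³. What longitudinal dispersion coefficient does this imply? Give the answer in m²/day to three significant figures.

At the plume center C_max = M/(n_e·A·√(4πDt)), so D = M²/(4πt·(n_e·A·C_max)²).
n_e·A·C_max = 0.22 × 24.6 × 0.0415 = 0.2246 kg/m.
D = 14.3²/(4π × 193 × 0.2246²) = 1.67 m²/day.

1.67 m²/day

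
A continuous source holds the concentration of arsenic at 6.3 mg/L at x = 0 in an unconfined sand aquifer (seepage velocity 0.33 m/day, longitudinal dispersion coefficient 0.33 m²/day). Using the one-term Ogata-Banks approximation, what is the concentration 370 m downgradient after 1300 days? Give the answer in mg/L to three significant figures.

6.16 mg/L

For a continuous step input, C/C₀ ≈ ½·erfc((x−vt)/(2√(Dt))).
vt = 0.33 × 1300 = 429 m and 2√(Dt) = 2√(0.33 × 1300) = 41.42 m.
Argument (x−vt)/(2√(Dt)) = (370 − 429)/41.42 = -1.424; ½·erfc(-1.424) = 0.9780.
C = 6.3 × 0.9780 = 6.16 mg/L.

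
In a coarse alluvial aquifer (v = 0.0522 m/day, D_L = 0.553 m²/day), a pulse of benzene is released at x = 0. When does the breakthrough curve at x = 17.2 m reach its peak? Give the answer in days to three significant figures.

184 days

For the 1D instantaneous-source solution, setting ∂C/∂t = 0 at fixed x gives v²t² + 2Dt − x² = 0, so t = (√(D² + v²x²) − D)/v².
√(D² + v²x²) = √(0.553² + 0.0522² × 17.2²) = 1.054; v² = 0.00272484.
t = (1.054 − 0.553)/0.00272484 = 184 days (vs. the pure-advection estimate x/v = 330 d).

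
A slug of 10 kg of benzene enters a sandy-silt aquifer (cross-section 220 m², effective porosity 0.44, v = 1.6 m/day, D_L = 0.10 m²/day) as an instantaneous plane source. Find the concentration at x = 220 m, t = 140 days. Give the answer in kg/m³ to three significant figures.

0.00585 kg/m³

For an instantaneous plane source, C(x,t) = M/(n_e·A·√(4πDt)) · exp(−(x−vt)²/(4Dt)), with n_e·A the pore (flow) area.
Plume center vt = 1.6 × 140 = 224 m, so the well at 220 m is 4 m upgradient of the peak.
√(4πDt) = 13.26 m, giving peak height M/(n_e·A·√(4πDt)) = 10/(0.44 × 220 × 13.26) = 0.007791 kg/m³.
(x−vt)²/(4Dt) = (-4)²/(4 × 0.10 × 140) = 0.2857; exp(−0.2857) = 0.7515.
C = 0.007791 × 0.7515 = 0.00585 kg/m³.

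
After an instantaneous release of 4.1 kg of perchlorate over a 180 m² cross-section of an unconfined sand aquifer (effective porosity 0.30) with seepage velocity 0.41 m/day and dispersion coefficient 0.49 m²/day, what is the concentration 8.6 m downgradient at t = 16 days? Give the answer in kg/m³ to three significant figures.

For an instantaneous plane source, C(x,t) = M/(n_e·A·√(4πDt)) · exp(−(x−vt)²/(4Dt)), with n_e·A the pore (flow) area.
Plume center vt = 0.41 × 16 = 6.56 m, so the well at 8.6 m is 2.04 m downgradient of the peak.
√(4πDt) = 9.926 m, giving peak height M/(n_e·A·√(4πDt)) = 4.1/(0.30 × 180 × 9.926) = 0.007649 kg/m³.
(x−vt)²/(4Dt) = (2.04)²/(4 × 0.49 × 16) = 0.1327; exp(−0.1327) = 0.8757.
C = 0.007649 × 0.8757 = 0.00670 kg/m³.

0.00670 kg/m³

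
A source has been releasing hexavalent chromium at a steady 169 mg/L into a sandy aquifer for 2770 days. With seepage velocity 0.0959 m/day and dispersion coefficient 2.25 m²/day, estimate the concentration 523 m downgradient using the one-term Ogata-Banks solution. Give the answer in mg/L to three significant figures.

For a continuous step input, C/C₀ ≈ ½·erfc((x−vt)/(2√(Dt))).
vt = 0.0959 × 2770 = 265.643 m and 2√(Dt) = 2√(2.25 × 2770) = 157.9 m.
Argument (x−vt)/(2√(Dt)) = (523 − 265.643)/157.9 = 1.630; ½·erfc(1.630) = 0.01058.
C = 169 × 0.01058 = 1.79 mg/L.

1.79 mg/L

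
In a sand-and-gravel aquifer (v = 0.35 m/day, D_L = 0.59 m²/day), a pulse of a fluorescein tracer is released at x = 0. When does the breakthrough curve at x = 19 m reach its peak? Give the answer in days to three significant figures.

49.7 days

For the 1D instantaneous-source solution, setting ∂C/∂t = 0 at fixed x gives v²t² + 2Dt − x² = 0, so t = (√(D² + v²x²) − D)/v².
√(D² + v²x²) = √(0.59² + 0.35² × 19²) = 6.676; v² = 0.1225.
t = (6.676 − 0.59)/0.1225 = 49.7 days (vs. the pure-advection estimate x/v = 54.3 d).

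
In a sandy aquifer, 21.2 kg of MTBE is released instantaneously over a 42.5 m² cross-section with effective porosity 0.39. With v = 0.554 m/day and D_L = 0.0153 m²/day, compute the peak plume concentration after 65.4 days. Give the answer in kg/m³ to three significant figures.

0.361 kg/m³

The peak of an instantaneous 1D plume sits at x = vt; there the Gaussian factor is 1 and C_max = M/(n_e·A·√(4πDt)), where n_e·A is the pore area the mass is dissolved in.
√(4πDt) = √(4π × 0.0153 × 65.4) = 3.546 m, so C_max = 21.2/(0.39 × 42.5 × 3.546) = 0.361 kg/m³.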